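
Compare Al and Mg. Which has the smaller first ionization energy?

Mg is in period 3, group 2; Al is in period 3, group 13.
Across a period the outer electron is held more tightly (higher IE₁); down a group it sits in a higher shell, more shielded, and comes off more easily.
All lie in period 3; the across-period trend (first ionization energy increases left to right) applies, with the exception below.
Note the exception: Mg has a higher first ionization energy than Al, contrary to the simple trend — Al's single 3p electron is easier to remove than one from Mg's filled 3s².
For reference (kJ/mol): Mg 738, Al 578.
So Al has the smaller first ionization energy (Al < Mg).

Al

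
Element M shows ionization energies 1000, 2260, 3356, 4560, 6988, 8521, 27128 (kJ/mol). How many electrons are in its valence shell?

6

Look for the largest jump between consecutive ionization energies: IE7/IE6 ≈ 3.2, far larger than any earlier ratio.
That jump marks the point where a core electron is being removed. So the atom has 6 valence electrons.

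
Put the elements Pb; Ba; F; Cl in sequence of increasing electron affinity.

Ba, Pb, F, Cl

F is in period 2, group 17; Cl is in period 3, group 17; Ba is in period 6, group 2; Pb is in period 6, group 14.
Electron affinity generally becomes more exothermic across a period toward the halogens and less exothermic down a group.
These span different periods and groups, so the two trends combine.
Pb > Ba: both are in period 6; the period trend gives Pb the larger value.
F > Pb: both effects reinforce here, so F is clearly the higher of the two.
Cl > F: this pair runs against the simple trend — see the exception note.
Note the exception: Cl has a higher electron affinity than F, contrary to the simple trend — F's small 2p subshell makes the incoming electron feel strong e⁻–e⁻ repulsion, so Cl actually releases more energy on gaining an electron.
Approximate values (kJ/mol): F 328, Cl 349, Ba 14, Pb 35.
So from lowest to highest: Ba < Pb < F < Cl.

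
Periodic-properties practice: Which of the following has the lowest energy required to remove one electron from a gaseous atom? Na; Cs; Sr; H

H is in period 1, group 1; Na is in period 3, group 1; Sr is in period 5, group 2; Cs is in period 6, group 1.
First ionization energy rises across a period (greater Z_eff holds electrons more tightly) and falls down a group (valence electrons are farther from the nucleus).
These span different periods and groups, so the two trends combine.
Na > Cs: Na sits above Cs in group 1, so the down-group effect alone puts Na higher.
Sr > Na: the two effects oppose for this pair; the across-period effect wins (550 vs 496 kJ/mol).
H > Sr: period and group pull opposite ways; the down-group shift dominates (1312 vs 550 kJ/mol).
Tabulated first ionization energy (kJ/mol): H 1312, Na 496, Sr 550, Cs 376.
The lowest energy required to remove one electron from a gaseous atom among these belongs to Cs.

Cs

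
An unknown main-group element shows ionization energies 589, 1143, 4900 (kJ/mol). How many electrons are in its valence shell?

2

Look for the largest jump between consecutive ionization energies: IE3/IE2 ≈ 4.3, far larger than any earlier ratio.
That jump marks the point where a core electron is being removed. So the atom has 2 valence electrons.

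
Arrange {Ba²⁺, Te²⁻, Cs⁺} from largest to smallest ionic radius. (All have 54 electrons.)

Te²⁻ > Cs⁺ > Ba²⁺

All of these have 54 electrons, so size is governed by nuclear charge alone: the more protons, the stronger the pull on the same electron cloud, and the smaller the ion.
Nuclear charges: Ba²⁺ (Z=56), Cs⁺ (Z=55), Te²⁻ (Z=52).
Largest to smallest: Te²⁻ > Cs⁺ > Ba²⁺.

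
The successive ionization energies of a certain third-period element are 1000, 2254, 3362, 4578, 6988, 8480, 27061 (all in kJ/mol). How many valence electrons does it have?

6

Look for the largest jump between consecutive ionization energies: IE7/IE6 ≈ 3.2, far larger than any earlier ratio.
That jump marks the point where a core electron is being removed. So the atom has 6 valence electrons.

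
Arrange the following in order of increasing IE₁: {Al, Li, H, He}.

Li, Al, H, He

First ionization energy rises across a period (greater Z_eff holds electrons more tightly) and falls down a group (valence electrons are farther from the nucleus).
These span different periods and groups, so the two trends combine.
Al > Li: the two effects oppose for this pair; the across-period effect wins (578 vs 520 kJ/mol).
H > Al: the two effects oppose for this pair; the down-group effect wins (1312 vs 578 kJ/mol).
He > H: He lies to the right of H in period 1, so the across-period effect alone puts He higher.
Tabulated first ionization energy (kJ/mol): H 1312, He 2372, Li 520, Al 578.
So from lowest to highest: Li < Al < H < He.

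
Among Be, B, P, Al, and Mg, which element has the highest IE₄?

B

The fourth ionization energy removes an electron from the +3 ion. For each element: Be³⁺ is already 1 electron into the core; B³⁺ is the bare [He] core; P³⁺ still has 2 valence electrons; Al³⁺ is the bare [Ne] core; Mg³⁺ is already 1 electron into the core.
Core electrons are held far more tightly than valence electrons, so Mg, Al, Be and B top the IE_4 order.
Tabulated IE_4 (kJ/mol): Be 21007, B 25026, P 4964, Al 11577, Mg 10543.
So the fourth ionization energies run P < Mg < Al < Be < B.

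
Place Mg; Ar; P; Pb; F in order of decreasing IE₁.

F is in period 2, group 17; Mg is in period 3, group 2; P is in period 3, group 15; Ar is in period 3, group 18; Pb is in period 6, group 14.
IE₁ increases left→right with effective nuclear charge and decreases top→bottom as the valence shell moves farther out.
Here both period and group differ, so the two effects have to be weighed against each other.
Mg > Pb: the two effects oppose for this pair; the down-group effect wins (738 vs 716 kJ/mol).
P > Mg: both are in period 3; the period trend gives P the larger value.
Ar > P: both are in period 3; the period trend gives Ar the larger value.
F > Ar: period and group pull opposite ways; the down-group shift dominates (1681 vs 1521 kJ/mol).
Tabulated first ionization energy (kJ/mol): F 1681, Mg 738, P 1012, Ar 1521, Pb 716.
So from highest to lowest: F > Ar > P > Mg > Pb.

F > Ar > P > Mg > Pb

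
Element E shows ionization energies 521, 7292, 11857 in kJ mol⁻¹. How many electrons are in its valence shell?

1

Look for the largest jump between consecutive ionization energies: IE2/IE1 ≈ 14.0, far larger than any earlier ratio.
That jump marks the point where a core electron is being removed. So the atom has 1 valence electron.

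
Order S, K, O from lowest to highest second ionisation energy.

S < K < O

Consider each +1 ion: S⁺ still has 5 valence electrons; K⁺ is the bare [Ar] core; O⁺ still has 5 valence electrons.
Usually core removal costs more than valence removal, but here the competition is close: a tightly held n=2 valence electron can cost more to remove than an n=3 core electron, so the actual values have to decide it.
Valence configurations: S⁺ [Ne]3s²3p³, O⁺ [He]2s²2p³.
The numbers (kJ/mol): S 2252, K 3052, O 3388.
Overall IE_2 order: S < K < O.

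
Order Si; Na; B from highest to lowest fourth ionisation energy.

B > Na > Si

After 3 electrons have been removed, what remains? Si³⁺ still has 1 valence electron; Na³⁺ is already 2 electrons into the core; B³⁺ is the bare [He] core.
Pulling an electron out of a noble-gas core costs far more than removing a remaining valence electron, so Na and B sit at the high end of IE_4.
Tabulated IE_4 (kJ/mol): Si 4356, Na 9543, B 25026.
Overall IE_4 order: Si < Na < B.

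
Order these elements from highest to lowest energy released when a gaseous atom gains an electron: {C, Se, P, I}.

I, Se, C, P

C is in period 2, group 14; P is in period 3, group 15; Se is in period 4, group 16; I is in period 5, group 17.
EA tends to increase across a period and decrease down a group, though the pattern is less regular than for IE or radius.
These sit on a diagonal, where the across-period and down-group effects partly cancel.
C > P: period and group pull opposite ways; the down-group shift dominates (122 vs 72 kJ/mol).
Se > C: period and group pull opposite ways; the across-period shift dominates (195 vs 122 kJ/mol).
I > Se: the two effects oppose for this pair; the across-period effect wins (295 vs 195 kJ/mol).
Approximate values (kJ/mol): C 122, P 72, Se 195, I 295.
So from highest to lowest: I > Se > C > P.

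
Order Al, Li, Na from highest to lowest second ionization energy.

After 1 electron has been removed, what remains? Al⁺ still has 2 valence electrons; Li⁺ is the bare [He] core; Na⁺ is the bare [Ne] core.
Core electrons are held far more tightly than valence electrons, so Na and Li top the IE_2 order.
Approximate IE_2 values (kJ/mol): Al 1817, Li 7298, Na 4562.
Putting it together, IE_2: Al < Na < Li.

Li > Na > Al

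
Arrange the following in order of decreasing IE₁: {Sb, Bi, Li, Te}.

Te, Sb, Bi, Li

Li is in period 2, group 1; Sb is in period 5, group 15; Te is in period 5, group 16; Bi is in period 6, group 15.
First ionization energy rises across a period (greater Z_eff holds electrons more tightly) and falls down a group (valence electrons are farther from the nucleus).
Neither a single period nor a single group — weigh both effects.
Bi > Li: the two effects oppose for this pair; the across-period effect wins (703 vs 520 kJ/mol).
Sb > Bi: Sb sits above Bi in group 15, so the down-group effect alone puts Sb higher.
Te > Sb: Te lies to the right of Sb in period 5, so the across-period effect alone puts Te higher.
Approximate values (kJ/mol): Li 520, Sb 831, Te 869, Bi 703.
So from highest to lowest: Te > Sb > Bi > Li.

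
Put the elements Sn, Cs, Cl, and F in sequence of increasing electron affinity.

Cs < Sn < F < Cl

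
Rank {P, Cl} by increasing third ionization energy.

P < Cl

After 2 electrons have been removed, what remains? P²⁺ still has 3 valence electrons; Cl²⁺ still has 5 valence electrons.
All are still removing valence electrons, so compare the +2 ions as you would atoms: IE_3 generally rises across a period (higher Z_eff) and falls down a group (larger shell), subject to the usual subshell exceptions.
Valence configurations: P²⁺ [Ne]3s²3p¹, Cl²⁺ [Ne]3s²3p³.
Tabulated IE_3 (kJ/mol): P 2914, Cl 3822.
Hence IE_3: P < Cl.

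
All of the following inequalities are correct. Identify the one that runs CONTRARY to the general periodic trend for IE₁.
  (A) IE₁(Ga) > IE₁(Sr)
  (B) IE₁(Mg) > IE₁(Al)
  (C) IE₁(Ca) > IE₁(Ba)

(B)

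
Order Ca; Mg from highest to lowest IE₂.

After 1 electron has been removed, what remains? Ca⁺ still has 1 valence electron; Mg⁺ still has 1 valence electron.
All are still removing valence electrons, so compare the +1 ions as you would atoms: IE_2 generally rises across a period (higher Z_eff) and falls down a group (larger shell), subject to the usual subshell exceptions.
Valence configurations: Ca⁺ [Ar]4s¹, Mg⁺ [Ne]3s¹.
Tabulated IE_2 (kJ/mol): Ca 1145, Mg 1451.
Hence IE_2: Ca < Mg.

Mg, Ca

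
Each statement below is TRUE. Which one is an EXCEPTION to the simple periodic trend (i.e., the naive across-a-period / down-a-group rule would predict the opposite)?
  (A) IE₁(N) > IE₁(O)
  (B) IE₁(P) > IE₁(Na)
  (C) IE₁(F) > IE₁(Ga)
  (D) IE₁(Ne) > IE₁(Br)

The general trend: IE₁ increases across a period and decreases down a group.
(A) N (period 2, group 15) vs O (period 2, group 16): the stated order contradicts the simple trend.
(B) P (period 3, group 15) vs Na (period 3, group 1): the stated order agrees with the simple trend.
(C) F (period 2, group 17) vs Ga (period 4, group 13): the stated order agrees with the simple trend.
(D) Ne (period 2, group 18) vs Br (period 4, group 17): the stated order agrees with the simple trend.
The exception is (A): pairing an electron in O's 2p⁴ costs repulsion energy, so O ionizes more easily than half-filled N (2p³).

(A)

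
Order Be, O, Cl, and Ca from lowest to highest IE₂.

Ca < Be < Cl < O

IE_2 is the cost of taking one more electron from the +1 cation: Be⁺ still has 1 valence electron; O⁺ still has 5 valence electrons; Cl⁺ still has 6 valence electrons; Ca⁺ still has 1 valence electron.
All are still removing valence electrons, so compare the +1 ions as you would atoms: IE_2 generally rises across a period (higher Z_eff) and falls down a group (larger shell), subject to the usual subshell exceptions.
Valence configurations: Be⁺ [He]2s¹, O⁺ [He]2s²2p³, Cl⁺ [Ne]3s²3p⁴, Ca⁺ [Ar]4s¹.
Tabulated IE_2 (kJ/mol): Be 1757, O 3388, Cl 2298, Ca 1145.
Hence IE_2: Ca < Be < Cl < O.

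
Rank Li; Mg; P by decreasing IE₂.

After 1 electron has been removed, what remains? Li⁺ is the bare [He] core; Mg⁺ still has 1 valence electron; P⁺ still has 4 valence electrons.
Core electrons are held far more tightly than valence electrons, so Li tops the IE_2 order.
Valence configurations: Mg⁺ [Ne]3s¹, P⁺ [Ne]3s²3p².
The numbers (kJ/mol): Li 7298, Mg 1451, P 1907.
So the second ionization energies run Mg < P < Li.

Li > P > Mg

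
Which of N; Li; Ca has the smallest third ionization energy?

N

IE_3 is the cost of taking one more electron from the +2 cation: N²⁺ still has 3 valence electrons; Li²⁺ is already 1 electron into the core; Ca²⁺ is the bare [Ar] core.
Core electrons are held far more tightly than valence electrons, so Ca and Li top the IE_3 order.
Approximate IE_3 values (kJ/mol): N 4578, Li 11815, Ca 4912.
So the third ionization energies run N < Ca < Li.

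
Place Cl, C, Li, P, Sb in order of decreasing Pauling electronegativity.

Li is in period 2, group 1; C is in period 2, group 14; P is in period 3, group 15; Cl is in period 3, group 17; Sb is in period 5, group 15.
Atoms toward the upper right of the periodic table pull bonding electrons most strongly.
Here both period and group differ, so the two effects have to be weighed against each other.
Sb > Li: period and group pull opposite ways; the across-period shift dominates (2.05 vs 0.98).
P > Sb: P sits above Sb in group 15, so the down-group effect alone puts P higher.
C > P: period and group pull opposite ways; the down-group shift dominates (2.55 vs 2.19).
Cl > C: the two effects oppose for this pair; the across-period effect wins (3.16 vs 2.55).
For reference (Pauling): Li 0.98, C 2.55, P 2.19, Cl 3.16, Sb 2.05.
So from highest to lowest: Cl > C > P > Sb > Li.

Cl > C > P > Sb > Li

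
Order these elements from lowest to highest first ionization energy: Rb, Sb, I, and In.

Rb < In < Sb < I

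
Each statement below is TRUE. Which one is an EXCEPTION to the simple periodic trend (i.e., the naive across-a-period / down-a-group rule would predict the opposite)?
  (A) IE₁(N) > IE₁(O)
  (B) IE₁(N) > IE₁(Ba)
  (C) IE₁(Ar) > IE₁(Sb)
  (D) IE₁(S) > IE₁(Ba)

(A)

The general trend: first ionization energy increases across a period and decreases down a group.
(A) N (period 2, group 15) vs O (period 2, group 16): the stated order contradicts the simple trend.
(B) N (period 2, group 15) vs Ba (period 6, group 2): the stated order agrees with the simple trend.
(C) Ar (period 3, group 18) vs Sb (period 5, group 15): the stated order agrees with the simple trend.
(D) S (period 3, group 16) vs Ba (period 6, group 2): the stated order agrees with the simple trend.
The exception is (A): pairing an electron in O's 2p⁴ costs repulsion energy, so O ionizes more easily than half-filled N (2p³).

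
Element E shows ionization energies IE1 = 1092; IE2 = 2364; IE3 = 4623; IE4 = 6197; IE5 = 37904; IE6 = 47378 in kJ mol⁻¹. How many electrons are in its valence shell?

Look for the largest jump between consecutive ionization energies: IE5/IE4 ≈ 6.1, far larger than any earlier ratio.
That jump marks the point where a core electron is being removed. So the atom has 4 valence electrons.

4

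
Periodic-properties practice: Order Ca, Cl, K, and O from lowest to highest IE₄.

Cl < K < Ca < O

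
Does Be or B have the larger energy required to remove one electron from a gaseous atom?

Be

Be is in period 2, group 2; B is in period 2, group 13.
IE₁ increases left→right with effective nuclear charge and decreases top→bottom as the valence shell moves farther out.
All lie in period 2; the across-period trend (first ionization energy increases left to right) applies, with the exception below.
Note the exception: Be has a higher first ionization energy than B, contrary to the simple trend — removing B's lone 2p electron is easier than breaking Be's filled 2s².
Approximate values (kJ/mol): Be 900, B 801.
So Be has the larger energy required to remove one electron from a gaseous atom (Be > B).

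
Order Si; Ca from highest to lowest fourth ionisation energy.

After 3 electrons have been removed, what remains? Si³⁺ still has 1 valence electron; Ca³⁺ is already 1 electron into the core.
Breaking into a closed-shell core is much more expensive than removing a leftover valence electron — Ca has the largest IE_4 here.
The numbers (kJ/mol): Si 4356, Ca 6491.
Overall IE_4 order: Si < Ca.

Ca > Si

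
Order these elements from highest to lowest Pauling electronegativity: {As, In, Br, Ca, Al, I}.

Al is in period 3, group 13; Ca is in period 4, group 2; As is in period 4, group 15; Br is in period 4, group 17; In is in period 5, group 13; I is in period 5, group 17.
Electronegativity increases across a period and decreases down a group, tracking effective nuclear charge and atomic size.
Here both period and group differ, so the two effects have to be weighed against each other.
Al > Ca: relative to Ca, both the across-period and down-group shifts push Al's electronegativity up.
In > Al: this pair runs against the simple trend — see the exception note.
As > In: both effects reinforce here, so As is clearly the higher of the two.
I > As: period and group pull opposite ways; the across-period shift dominates (2.66 vs 2.18).
Br > I: Br sits above I in group 17, so the down-group effect alone puts Br higher.
Note the exception: In has a higher electronegativity than Al, contrary to the simple trend — poor shielding by filled d (and f) subshells raises the heavier element's effective nuclear charge more than the simple down-group trend predicts.
For reference (Pauling): Al 1.61, Ca 1.00, As 2.18, Br 2.96, In 1.78, I 2.66.
So from highest to lowest: Br > I > As > In > Al > Ca.

Br > I > As > In > Al > Ca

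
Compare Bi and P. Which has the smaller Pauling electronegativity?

Electronegativity increases across a period and decreases down a group, tracking effective nuclear charge and atomic size.
All are in group 15, so electronegativity increases up the group.
So Bi has the smaller Pauling electronegativity (Bi < P).

Bi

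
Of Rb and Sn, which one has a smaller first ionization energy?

Rb

IE₁ increases left→right with effective nuclear charge and decreases top→bottom as the valence shell moves farther out.
All lie in period 5, so first ionization energy increases left to right.
So Rb has the smaller first ionization energy (Rb < Sn).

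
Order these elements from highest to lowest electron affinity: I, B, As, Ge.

B is in period 2, group 13; Ge is in period 4, group 14; As is in period 4, group 15; I is in period 5, group 17.
Atoms with high Z_eff and room in the valence shell (especially the halogens) have the most exothermic electron affinities.
Neither a single period nor a single group — weigh both effects.
As > B: the two effects oppose for this pair; the across-period effect wins (78 vs 27 kJ/mol).
Ge > As: this pair runs against the simple trend — see the exception note.
I > Ge: period and group pull opposite ways; the across-period shift dominates (295 vs 119 kJ/mol).
Note the exception: Ge has a higher electron affinity than As, contrary to the simple trend — adding an electron to As's half-filled 4p³ is unfavourable, so Ge (4p²) has the more exothermic EA.
For reference (kJ/mol): B 27, Ge 119, As 78, I 295.
So from highest to lowest: I > Ge > As > B.

I > Ge > As > B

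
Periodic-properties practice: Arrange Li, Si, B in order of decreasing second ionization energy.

IE_2 is the cost of taking one more electron from the +1 cation: Li⁺ is the bare [He] core; Si⁺ still has 3 valence electrons; B⁺ still has 2 valence electrons.
Pulling an electron out of a noble-gas core costs far more than removing a remaining valence electron, so Li sits at the high end of IE_2.
Valence configurations: Si⁺ [Ne]3s²3p¹, B⁺ [He]2s².
Approximate IE_2 values (kJ/mol): Li 7298, Si 1577, B 2427.
So the second ionization energies run Si < B < Li.

Li, B, Si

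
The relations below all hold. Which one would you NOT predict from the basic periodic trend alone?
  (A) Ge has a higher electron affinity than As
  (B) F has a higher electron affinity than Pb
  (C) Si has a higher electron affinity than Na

(A)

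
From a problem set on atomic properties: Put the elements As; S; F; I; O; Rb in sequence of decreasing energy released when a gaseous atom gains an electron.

O is in period 2, group 16; F is in period 2, group 17; S is in period 3, group 16; As is in period 4, group 15; Rb is in period 5, group 1; I is in period 5, group 17.
EA tends to increase across a period and decrease down a group, though the pattern is less regular than for IE or radius.
Here both period and group differ, so the two effects have to be weighed against each other.
As > Rb: relative to Rb, both the across-period and down-group shifts push As's electron affinity up.
O > As: relative to As, both the across-period and down-group shifts push O's electron affinity up.
S > O: this pair runs against the simple trend — see the exception note.
I > S: period and group pull opposite ways; the across-period shift dominates (295 vs 200 kJ/mol).
F > I: F sits above I in group 17, so the down-group effect alone puts F higher.
Note the exception: S has a higher electron affinity than O, contrary to the simple trend — the compact 2p subshell of O repels the added electron more than S's larger 3p does.
Approximate values (kJ/mol): O 141, F 328, S 200, As 78, Rb 47, I 295.
So from highest to lowest: F > I > S > O > As > Rb.

F > I > S > O > As > Rb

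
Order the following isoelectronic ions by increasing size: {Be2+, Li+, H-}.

All of these have 2 electrons, so size is governed by nuclear charge alone: the more protons, the stronger the pull on the same electron cloud, and the smaller the ion.
Nuclear charges: Be2+ (Z=4), Li+ (Z=3), H- (Z=1).
Smallest to largest: Be2+ < Li+ < H-.

Be2+ < Li+ < H-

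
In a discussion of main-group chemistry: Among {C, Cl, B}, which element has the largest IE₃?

C

The third ionization energy removes an electron from the +2 ion. For each element: C²⁺ still has 2 valence electrons; Cl²⁺ still has 5 valence electrons; B²⁺ still has 1 valence electron.
All are still removing valence electrons, so compare the +2 ions as you would atoms: IE_3 generally rises across a period (higher Z_eff) and falls down a group (larger shell), subject to the usual subshell exceptions.
Valence configurations: C²⁺ [He]2s², Cl²⁺ [Ne]3s²3p³, B²⁺ [He]2s¹.
Approximate IE_3 values (kJ/mol): C 4620, Cl 3822, B 3660.
So the third ionization energies run B < Cl < C.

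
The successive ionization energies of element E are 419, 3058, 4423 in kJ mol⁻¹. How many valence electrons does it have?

Look for the largest jump between consecutive ionization energies: IE2/IE1 ≈ 7.3, far larger than any earlier ratio.
That jump marks the point where a core electron is being removed. So the atom has 1 valence electron.

1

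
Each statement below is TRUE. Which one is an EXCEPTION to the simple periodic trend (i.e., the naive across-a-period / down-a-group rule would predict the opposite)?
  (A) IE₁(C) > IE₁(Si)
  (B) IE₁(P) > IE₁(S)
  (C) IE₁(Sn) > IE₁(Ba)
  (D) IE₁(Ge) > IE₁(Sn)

The general trend: first ionisation energy increases across a period and decreases down a group.
(A) C (period 2, group 14) vs Si (period 3, group 14): the stated order agrees with the simple trend.
(B) P (period 3, group 15) vs S (period 3, group 16): the stated order contradicts the simple trend.
(C) Sn (period 5, group 14) vs Ba (period 6, group 2): the stated order agrees with the simple trend.
(D) Ge (period 4, group 14) vs Sn (period 5, group 14): the stated order agrees with the simple trend.
The exception is (B): S (3p⁴) ionizes more easily than half-filled P (3p³) because the paired 3p electron in S is pushed out by e⁻–e⁻ repulsion.

(B)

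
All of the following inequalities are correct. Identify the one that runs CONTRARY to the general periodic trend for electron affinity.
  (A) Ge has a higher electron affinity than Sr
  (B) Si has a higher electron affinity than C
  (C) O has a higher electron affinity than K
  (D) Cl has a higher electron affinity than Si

(B)

The general trend: electron affinity increases across a period and decreases down a group.
(A) Ge (period 4, group 14) vs Sr (period 5, group 2): the stated order agrees with the simple trend.
(B) Si (period 3, group 14) vs C (period 2, group 14): the stated order contradicts the simple trend.
(C) O (period 2, group 16) vs K (period 4, group 1): the stated order agrees with the simple trend.
(D) Cl (period 3, group 17) vs Si (period 3, group 14): the stated order agrees with the simple trend.
The exception is (B): Si's larger, more diffuse 3p orbitals accept an added electron slightly more readily than C's compact 2p.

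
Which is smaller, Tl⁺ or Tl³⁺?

Tl³⁺

Both ions have Z = 81 protons, but Tl³⁺ has lost more electrons, so its remaining electrons feel a larger effective nuclear charge per electron and are pulled in more tightly.
Higher positive charge → smaller ion, so Tl⁺ > Tl³⁺.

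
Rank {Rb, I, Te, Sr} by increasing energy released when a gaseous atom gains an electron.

Electron affinity generally becomes more exothermic across a period toward the halogens and less exothermic down a group.
All lie in period 5; the across-period trend (electron affinity increases left to right) applies, with the exception below.
Note the exception: Rb has a higher electron affinity than Sr, contrary to the simple trend — adding an electron to Sr (ns²) has to open a new, higher-energy np subshell, which is unfavourable.
For reference (kJ/mol): Rb 47, Sr 5, Te 190, I 295.
So from lowest to highest: Sr < Rb < Te < I.

Sr < Rb < Te < I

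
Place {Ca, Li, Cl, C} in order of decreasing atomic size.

Ca > Li > Cl > C

Li is in period 2, group 1; C is in period 2, group 14; Cl is in period 3, group 17; Ca is in period 4, group 2.
Atomic radius shrinks across a period as nuclear charge pulls the same shell inward, and grows down a group as new shells are added.
Neither a single period nor a single group — weigh both effects.
Cl > C: the two effects oppose for this pair; the down-group effect wins (99 vs 75 pm).
Li > Cl: the two effects oppose for this pair; the across-period effect wins (133 vs 99 pm).
Ca > Li: period and group pull opposite ways; the down-group shift dominates (171 vs 133 pm).
Tabulated atomic radius (pm): Li 133, C 75, Cl 99, Ca 171.
So from largest to smallest: Ca > Li > Cl > C.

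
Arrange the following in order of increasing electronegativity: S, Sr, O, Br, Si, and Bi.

O is in period 2, group 16; Si is in period 3, group 14; S is in period 3, group 16; Br is in period 4, group 17; Sr is in period 5, group 2; Bi is in period 6, group 15.
Atoms toward the upper right of the periodic table pull bonding electrons most strongly.
These span different periods and groups, so the two trends combine.
Si > Sr: both effects reinforce here, so Si is clearly the higher of the two.
Bi > Si: the two effects oppose for this pair; the across-period effect wins (2.02 vs 1.90).
S > Bi: relative to Bi, both the across-period and down-group shifts push S's electronegativity up.
Br > S: the two effects oppose for this pair; the across-period effect wins (2.96 vs 2.58).
O > Br: the two effects oppose for this pair; the down-group effect wins (3.44 vs 2.96).
Approximate values (Pauling): O 3.44, Si 1.90, S 2.58, Br 2.96, Sr 0.95, Bi 2.02.
So from lowest to highest: Sr < Si < Bi < S < Br < O.

Sr < Si < Bi < S < Br < O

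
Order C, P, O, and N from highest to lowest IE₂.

O, N, C, P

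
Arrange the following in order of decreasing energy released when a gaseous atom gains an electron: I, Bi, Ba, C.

I, C, Bi, Ba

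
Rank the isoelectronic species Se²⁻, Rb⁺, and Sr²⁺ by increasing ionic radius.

Sr²⁺, Rb⁺, Se²⁻

All of these have 36 electrons, so size is governed by nuclear charge alone: the more protons, the stronger the pull on the same electron cloud, and the smaller the ion.
Nuclear charges: Sr²⁺ (Z=38), Rb⁺ (Z=37), Se²⁻ (Z=34).
Smallest to largest: Sr²⁺ < Rb⁺ < Se²⁻.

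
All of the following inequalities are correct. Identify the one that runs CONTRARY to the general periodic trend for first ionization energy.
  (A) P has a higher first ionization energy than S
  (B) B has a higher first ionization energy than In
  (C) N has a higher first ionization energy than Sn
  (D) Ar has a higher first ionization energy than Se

The general trend: first ionization energy increases across a period and decreases down a group.
(A) P (period 3, group 15) vs S (period 3, group 16): the stated order contradicts the simple trend.
(B) B (period 2, group 13) vs In (period 5, group 13): the stated order agrees with the simple trend.
(C) N (period 2, group 15) vs Sn (period 5, group 14): the stated order agrees with the simple trend.
(D) Ar (period 3, group 18) vs Se (period 4, group 16): the stated order agrees with the simple trend.
The exception is (A): S (3p⁴) ionizes more easily than half-filled P (3p³) because the paired 3p electron in S is pushed out by e⁻–e⁻ repulsion.

(A)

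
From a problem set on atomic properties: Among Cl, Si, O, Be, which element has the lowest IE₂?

IE_2 is the cost of taking one more electron from the +1 cation: Cl⁺ still has 6 valence electrons; Si⁺ still has 3 valence electrons; O⁺ still has 5 valence electrons; Be⁺ still has 1 valence electron.
All are still removing valence electrons, so compare the +1 ions as you would atoms: IE_2 generally rises across a period (higher Z_eff) and falls down a group (larger shell), subject to the usual subshell exceptions.
Valence configurations: Cl⁺ [Ne]3s²3p⁴, Si⁺ [Ne]3s²3p¹, O⁺ [He]2s²2p³, Be⁺ [He]2s¹.
The numbers (kJ/mol): Cl 2298, Si 1577, O 3388, Be 1757.
Overall IE_2 order: Si < Be < Cl < O.

Si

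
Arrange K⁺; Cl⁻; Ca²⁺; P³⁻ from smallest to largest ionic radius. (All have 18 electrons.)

Ca²⁺ < K⁺ < Cl⁻ < P³⁻

All of these have 18 electrons, so size is governed by nuclear charge alone: the more protons, the stronger the pull on the same electron cloud, and the smaller the ion.
Nuclear charges: Ca²⁺ (Z=20), K⁺ (Z=19), Cl⁻ (Z=17), P³⁻ (Z=15).
Smallest to largest: Ca²⁺ < K⁺ < Cl⁻ < P³⁻.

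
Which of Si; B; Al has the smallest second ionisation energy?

The second ionization energy removes an electron from the +1 ion. For each element: Si⁺ still has 3 valence electrons; B⁺ still has 2 valence electrons; Al⁺ still has 2 valence electrons.
All are still removing valence electrons, so compare the +1 ions as you would atoms: IE_2 generally rises across a period (higher Z_eff) and falls down a group (larger shell), subject to the usual subshell exceptions.
Valence configurations: Si⁺ [Ne]3s²3p¹, B⁺ [He]2s², Al⁺ [Ne]3s².
Si⁺ loses a lone 3p electron whereas Al⁺ must break into a filled 3s² pair, so IE_2(Al) > IE_2(Si) even though Si has the higher nuclear charge.
Approximate IE_2 values (kJ/mol): Si 1577, B 2427, Al 1817.
So the second ionization energies run Si < Al < B.

Si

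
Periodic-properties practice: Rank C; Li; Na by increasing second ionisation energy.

Consider each +1 ion: C⁺ still has 3 valence electrons; Li⁺ is the bare [He] core; Na⁺ is the bare [Ne] core.
Pulling an electron out of a noble-gas core costs far more than removing a remaining valence electron, so Na and Li sit at the high end of IE_2.
Approximate IE_2 values (kJ/mol): C 2353, Li 7298, Na 4562.
Overall IE_2 order: C < Na < Li.

C < Na < Li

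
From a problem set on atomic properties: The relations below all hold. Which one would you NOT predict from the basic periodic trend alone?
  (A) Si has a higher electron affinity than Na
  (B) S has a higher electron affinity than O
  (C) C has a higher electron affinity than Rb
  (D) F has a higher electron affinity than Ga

(B)

The general trend: electron affinity increases across a period and decreases down a group.
(A) Si (period 3, group 14) vs Na (period 3, group 1): the stated order agrees with the simple trend.
(B) S (period 3, group 16) vs O (period 2, group 16): the stated order contradicts the simple trend.
(C) C (period 2, group 14) vs Rb (period 5, group 1): the stated order agrees with the simple trend.
(D) F (period 2, group 17) vs Ga (period 4, group 13): the stated order agrees with the simple trend.
The exception is (B): the compact 2p subshell of O repels the added electron more than S's larger 3p does.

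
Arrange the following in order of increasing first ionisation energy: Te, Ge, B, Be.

Be is in period 2, group 2; B is in period 2, group 13; Ge is in period 4, group 14; Te is in period 5, group 16.
First ionization energy rises across a period (greater Z_eff holds electrons more tightly) and falls down a group (valence electrons are farther from the nucleus).
Here both period and group differ, so the two effects have to be weighed against each other.
B > Ge: period and group pull opposite ways; the down-group shift dominates (801 vs 762 kJ/mol).
Te > B: period and group pull opposite ways; the across-period shift dominates (869 vs 801 kJ/mol).
Be > Te: period and group pull opposite ways; the down-group shift dominates (900 vs 869 kJ/mol).
Note the exception: Be has a higher first ionization energy than B, contrary to the simple trend — removing B's lone 2p electron is easier than breaking Be's filled 2s².
Tabulated first ionization energy (kJ/mol): Be 900, B 801, Ge 762, Te 869.
So from lowest to highest: Ge < B < Te < Be.

Ge < B < Te < Be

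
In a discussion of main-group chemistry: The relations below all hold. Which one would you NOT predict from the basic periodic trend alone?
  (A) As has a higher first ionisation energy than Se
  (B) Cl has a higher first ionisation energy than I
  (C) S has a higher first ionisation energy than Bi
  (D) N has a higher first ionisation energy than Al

The general trend: first ionisation energy increases across a period and decreases down a group.
(A) As (period 4, group 15) vs Se (period 4, group 16): the stated order contradicts the simple trend.
(B) Cl (period 3, group 17) vs I (period 5, group 17): the stated order agrees with the simple trend.
(C) S (period 3, group 16) vs Bi (period 6, group 15): the stated order agrees with the simple trend.
(D) N (period 2, group 15) vs Al (period 3, group 13): the stated order agrees with the simple trend.
The exception is (A): Se (4p⁴) ionizes more easily than half-filled As (4p³).

(A)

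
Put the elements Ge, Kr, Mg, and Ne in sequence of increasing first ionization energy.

First ionization energy rises across a period (greater Z_eff holds electrons more tightly) and falls down a group (valence electrons are farther from the nucleus).
Here both period and group differ, so the two effects have to be weighed against each other.
Ge > Mg: period and group pull opposite ways; the across-period shift dominates (762 vs 738 kJ/mol).
Kr > Ge: Kr lies to the right of Ge in period 4, so the across-period effect alone puts Kr higher.
Ne > Kr: Ne sits above Kr in group 18, so the down-group effect alone puts Ne higher.
Tabulated first ionization energy (kJ/mol): Ne 2081, Mg 738, Ge 762, Kr 1351.
So from lowest to highest: Mg < Ge < Kr < Ne.

Mg < Ge < Kr < Ne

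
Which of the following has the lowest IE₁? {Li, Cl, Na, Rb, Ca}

Rb

IE₁ increases left→right with effective nuclear charge and decreases top→bottom as the valence shell moves farther out.
Here both period and group differ, so the two effects have to be weighed against each other.
Na > Rb: Na sits above Rb in group 1, so the down-group effect alone puts Na higher.
Li > Na: they share group 1; the group trend gives Li the larger value.
Ca > Li: the two effects oppose for this pair; the across-period effect wins (590 vs 520 kJ/mol).
Cl > Ca: relative to Ca, both the across-period and down-group shifts push Cl's first ionization energy up.
For reference (kJ/mol): Li 520, Na 496, Cl 1251, Ca 590, Rb 403.
The lowest IE₁ among these belongs to Rb.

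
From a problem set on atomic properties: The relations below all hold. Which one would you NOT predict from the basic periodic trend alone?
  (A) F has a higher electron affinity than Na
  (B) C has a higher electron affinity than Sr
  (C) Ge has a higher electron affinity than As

(C)

The general trend: electron affinity increases across a period and decreases down a group.
(A) F (period 2, group 17) vs Na (period 3, group 1): the stated order agrees with the simple trend.
(B) C (period 2, group 14) vs Sr (period 5, group 2): the stated order agrees with the simple trend.
(C) Ge (period 4, group 14) vs As (period 4, group 15): the stated order contradicts the simple trend.
The exception is (C): adding an electron to As's half-filled 4p³ is unfavourable, so Ge (4p²) has the more exothermic EA.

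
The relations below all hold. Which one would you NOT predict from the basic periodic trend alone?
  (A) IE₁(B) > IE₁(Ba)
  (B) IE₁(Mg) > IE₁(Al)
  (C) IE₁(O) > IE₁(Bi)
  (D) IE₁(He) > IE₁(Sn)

The general trend: first ionization energy increases across a period and decreases down a group.
(A) B (period 2, group 13) vs Ba (period 6, group 2): the stated order agrees with the simple trend.
(B) Mg (period 3, group 2) vs Al (period 3, group 13): the stated order contradicts the simple trend.
(C) O (period 2, group 16) vs Bi (period 6, group 15): the stated order agrees with the simple trend.
(D) He (period 1, group 18) vs Sn (period 5, group 14): the stated order agrees with the simple trend.
The exception is (B): Al's single 3p electron is easier to remove than one from Mg's filled 3s².

(B)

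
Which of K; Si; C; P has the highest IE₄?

The fourth ionization energy removes an electron from the +3 ion. For each element: K³⁺ is already 2 electrons into the core; Si³⁺ still has 1 valence electron; C³⁺ still has 1 valence electron; P³⁺ still has 2 valence electrons.
Usually core removal costs more than valence removal, but here the competition is close: a tightly held n=2 valence electron can cost more to remove than an n=3 core electron, so the actual values have to decide it.
Valence configurations: Si³⁺ [Ne]3s¹, C³⁺ [He]2s¹, P³⁺ [Ne]3s².
Approximate IE_4 values (kJ/mol): K 5877, Si 4356, C 6223, P 4964.
So the fourth ionization energies run Si < P < K < C.

C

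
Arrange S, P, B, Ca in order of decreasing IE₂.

B > S > P > Ca

IE_2 is the cost of taking one more electron from the +1 cation: S⁺ still has 5 valence electrons; P⁺ still has 4 valence electrons; B⁺ still has 2 valence electrons; Ca⁺ still has 1 valence electron.
All are still removing valence electrons, so compare the +1 ions as you would atoms: IE_2 generally rises across a period (higher Z_eff) and falls down a group (larger shell), subject to the usual subshell exceptions.
Valence configurations: S⁺ [Ne]3s²3p³, P⁺ [Ne]3s²3p², B⁺ [He]2s², Ca⁺ [Ar]4s¹.
Tabulated IE_2 (kJ/mol): S 2252, P 1907, B 2427, Ca 1145.
So the second ionization energies run Ca < P < S < B.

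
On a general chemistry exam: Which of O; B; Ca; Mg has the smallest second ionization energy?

Ca

IE_2 is the cost of taking one more electron from the +1 cation: O⁺ still has 5 valence electrons; B⁺ still has 2 valence electrons; Ca⁺ still has 1 valence electron; Mg⁺ still has 1 valence electron.
All are still removing valence electrons, so compare the +1 ions as you would atoms: IE_2 generally rises across a period (higher Z_eff) and falls down a group (larger shell), subject to the usual subshell exceptions.
Valence configurations: O⁺ [He]2s²2p³, B⁺ [He]2s², Ca⁺ [Ar]4s¹, Mg⁺ [Ne]3s¹.
The numbers (kJ/mol): O 3388, B 2427, Ca 1145, Mg 1451.
Hence IE_2: Ca < Mg < B < O.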